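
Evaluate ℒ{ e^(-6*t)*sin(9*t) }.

9/((s + 6)^2 + 81)

L{sin(9t)} = 9/(s^2 + 81).
By the first shifting theorem, multiplying by e^(-6t) replaces s with s + 6.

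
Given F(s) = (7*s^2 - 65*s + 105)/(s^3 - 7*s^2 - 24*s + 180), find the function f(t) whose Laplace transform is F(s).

f(t) = -3*t*exp(6*t) + 2*exp(6*t) + 5*exp(-5*t)

Factor the denominator: s^3 - 7*s^2 - 24*s + 180 = (s - 6)^2*(s + 5).
Partial fraction decomposition gives [2/(s - 6)] + [-3/(s - 6)^2] + [5/(s + 5)].
Invert each term: 2/(s - 6) ↔ 2e^(6t); -3/(s - 6)^2 ↔ -3t·e^(6t); 5/(s + 5) ↔ 5e^(-5t).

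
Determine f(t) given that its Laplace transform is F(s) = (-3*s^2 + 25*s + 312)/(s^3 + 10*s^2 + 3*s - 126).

f(t) = 4*exp(3*t) - 6*exp(-6*t) - exp(-7*t)

Factor the denominator: s^3 + 10*s^2 + 3*s - 126 = (s - 3)*(s + 6)*(s + 7).
Partial fraction decomposition gives [4/(s - 3)] + [-6/(s + 6)] + [-1/(s + 7)].
Invert each term: 4/(s - 3) ↔ 4e^(3t); -6/(s + 6) ↔ -6e^(-6t); -1/(s + 7) ↔ -e^(-7t).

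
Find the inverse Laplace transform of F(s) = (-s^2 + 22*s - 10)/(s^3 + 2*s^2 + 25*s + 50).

4*sin(5*t) + cos(5*t) - 2*exp(-2*t)

Factor the denominator: s^3 + 2*s^2 + 25*s + 50 = (s + 2)*(s^2 + 25).
Partial fraction decomposition gives [-2/(s + 2)] + [s/(s^2 + 25)] + [20/(s^2 + 25)].
Invert each term: -2/(s + 2) ↔ -2e^(-2t); 1·s/(s^2 + 25) ↔ cos(5t); 4·5/(s^2 + 25) ↔ 4sin(5t).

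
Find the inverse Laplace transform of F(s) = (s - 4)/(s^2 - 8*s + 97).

exp(4*t)*cos(9*t)

Rewrite the denominator: s^2 - 8*s + 97 = (s - 4)^2 + 81.
The form in (s - 4) signals a first-shifting-theorem factor e^(4t).
Since L{cos(9t)} = s/(s^2 + 81), the inverse is exp(4*t)*cos(9*t).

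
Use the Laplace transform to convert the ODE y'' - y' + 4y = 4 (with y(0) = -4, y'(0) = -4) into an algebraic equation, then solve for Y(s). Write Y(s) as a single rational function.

Laplace-transform each side.
With L{y''} = s^2 Y - s·y(0) - y'(0) and L{y'} = sY - y(0), with y(0) = -4, y'(0) = -4: the LHS transforms to (s^2 - s + 4)Y - (-4*s).
The right side is L{4} = 4/s.
So (s^2 - s + 4)Y = 4/s + (-4*s).
Divide through and combine into a single rational function.

Y(s) = (-4*s^2 + 4)/(s^3 - s^2 + 4*s)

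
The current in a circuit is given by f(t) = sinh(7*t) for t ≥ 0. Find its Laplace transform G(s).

G(s) = 7/(s^2 - 49)

L{sinh(7t)} = 7/(s^2 - 49).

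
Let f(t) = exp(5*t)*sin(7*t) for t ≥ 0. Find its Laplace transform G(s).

L{sin(7t)} = 7/(s^2 + 49).
By the first shifting theorem, multiplying by e^(5t) replaces s with s - 5.

G(s) = 7/((s - 5)^2 + 49)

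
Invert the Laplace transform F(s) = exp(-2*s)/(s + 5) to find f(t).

f(t) = Heaviside(t - 2)*(exp(-5*t + 10))

The factor e^(-2s) signals a time shift by c = 2 (second shifting theorem).
L{e^(-5t)} = 1/(s + 5), so L^-1{1/(s + 5)} = exp(-5*t).
Hence the inverse is u(t - 2) times that function evaluated at t - 2.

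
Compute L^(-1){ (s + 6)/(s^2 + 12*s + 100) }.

exp(-6*t)*cos(8*t)

Rewrite the denominator: s^2 + 12*s + 100 = (s + 6)^2 + 64.
The form in (s + 6) signals a first-shifting-theorem factor e^(-6t).
Since L{cos(8t)} = s/(s^2 + 64), the inverse is e^(-6*t)*cos(8*t).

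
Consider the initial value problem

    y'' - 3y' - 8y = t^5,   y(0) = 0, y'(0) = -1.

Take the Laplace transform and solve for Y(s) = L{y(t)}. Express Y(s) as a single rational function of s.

Y(s) = (-s^6 + 120)/(s^8 - 3*s^7 - 8*s^6)

Transform both sides with L{·}.
With L{y''} = s^2 Y - s·y(0) - y'(0) and L{y'} = sY - y(0), with y(0) = 0, y'(0) = -1: the LHS transforms to (s^2 - 3*s - 8)Y - (-1).
The right side is L{t^5} = 120/s^6.
So (s^2 - 3*s - 8)Y = 120/s^6 + (-1).
Isolate Y and clear denominators.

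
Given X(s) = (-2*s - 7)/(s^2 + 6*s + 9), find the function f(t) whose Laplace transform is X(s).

Factor the denominator: s^2 + 6*s + 9 = (s + 3)^2.
Partial fraction decomposition gives [-2/(s + 3)] + [-1/(s + 3)^2].
Invert each term: -2/(s + 3) ↔ -2e^(-3t); -1/(s + 3)^2 ↔ -t·e^(-3t).

f(t) = -t*exp(-3*t) - 2*exp(-3*t)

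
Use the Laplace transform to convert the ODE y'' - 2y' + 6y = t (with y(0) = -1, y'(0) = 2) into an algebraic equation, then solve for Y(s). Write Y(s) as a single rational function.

Y(s) = (-s^3 + 4*s^2 + 1)/(s^4 - 2*s^3 + 6*s^2)

Transform both sides with L{·}.
With L{y''} = s^2 Y - s·y(0) - y'(0) and L{y'} = sY - y(0), with y(0) = -1, y'(0) = 2: the LHS transforms to (s^2 - 2*s + 6)Y - (-s + 4).
The right side is L{t} = s^(-2).
So (s^2 - 2*s + 6)Y = s^(-2) + (-s + 4).
Isolate Y and clear denominators.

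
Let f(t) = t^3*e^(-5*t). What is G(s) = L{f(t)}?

G(s) = 6/(s + 5)^4

L{t^3} = 3!/s^4 = 6/s^4.
By the first shifting theorem, multiplying by e^(-5t) replaces s with s + 5.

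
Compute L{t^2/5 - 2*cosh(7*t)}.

Apply the Laplace transform termwise.
(1/5)·[L{t^2} = 2!/s^3 = 2/s^3]; (-2)·[L{cosh(7t)} = s/(s^2 - 49)].

-2*s/(s^2 - 49) + 2/(5*s^3)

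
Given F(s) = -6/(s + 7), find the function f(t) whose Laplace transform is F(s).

f(t) = -6*exp(-7*t)

Since L{e^(-7t)} = 1/(s + 7), the inverse is e^(-7*t), scaled by -6.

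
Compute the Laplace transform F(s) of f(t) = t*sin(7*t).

F(s) = 14*s/(s^2 + 49)^2

L{sin(7t)} = 7/(s^2 + 49).
Then apply L{t·g(t)} = -d/ds[G(s)] with G(s) = 7/(s^2 + 49):
differentiating 1 time and applying the sign gives 14*s/(s^2 + 49)^2.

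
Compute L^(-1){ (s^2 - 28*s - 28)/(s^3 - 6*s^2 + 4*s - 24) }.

Factor the denominator: s^3 - 6*s^2 + 4*s - 24 = (s - 6)*(s^2 + 4).
Partial fraction decomposition gives [-4/(s - 6)] + [5*s/(s^2 + 4)] + [2/(s^2 + 4)].
Invert each term: -4/(s - 6) ↔ -4e^(6t); 5·s/(s^2 + 4) ↔ 5cos(2t); 1·2/(s^2 + 4) ↔ sin(2t).

-4*exp(6*t) + sin(2*t) + 5*cos(2*t)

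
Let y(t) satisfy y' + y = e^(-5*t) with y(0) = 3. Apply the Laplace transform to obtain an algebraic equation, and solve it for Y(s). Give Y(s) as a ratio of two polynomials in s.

Y(s) = (3*s + 16)/(s^2 + 6*s + 5)

Apply the Laplace transform to the equation.
The derivative rules (L{y'} = sY - y(0) = sY - 3) turn the left side into (s + 1)Y - (3).
The right side is L{e^(-5*t)} = 1/(s + 5).
So (s + 1)Y = 1/(s + 5) + (3).
Divide through and combine into a single rational function.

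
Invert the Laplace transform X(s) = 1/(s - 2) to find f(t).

Since L{e^(2t)} = 1/(s - 2), the inverse is e^(2*t).

f(t) = exp(2*t)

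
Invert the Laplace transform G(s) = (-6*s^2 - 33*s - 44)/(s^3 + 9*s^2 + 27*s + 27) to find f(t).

Factor the denominator: s^3 + 9*s^2 + 27*s + 27 = (s + 3)^3.
Partial fraction decomposition gives [-6/(s + 3)] + [3/(s + 3)^2] + [(s + 3)^(-3)].
Invert each term: -6/(s + 3) ↔ -6e^(-3t); 3/(s + 3)^2 ↔ 3t·e^(-3t); 1/(s + 3)^3 ↔ (1/2)t^2·e^(-3t).

f(t) = t^2*exp(-3*t)/2 + 3*t*exp(-3*t) - 6*exp(-3*t)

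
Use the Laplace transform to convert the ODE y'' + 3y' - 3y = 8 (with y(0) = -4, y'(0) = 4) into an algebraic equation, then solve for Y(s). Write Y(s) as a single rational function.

Apply the Laplace transform to the equation.
The derivative rules (L{y''} = s^2 Y - s·y(0) - y'(0) and L{y'} = sY - y(0), with y(0) = -4, y'(0) = 4) turn the left side into (s^2 + 3*s - 3)Y - (-4*s - 8).
The right side is L{8} = 8/s.
So (s^2 + 3*s - 3)Y = 8/s + (-4*s - 8).
Divide through and combine into a single rational function.

Y(s) = (-4*s^2 - 8*s + 8)/(s^3 + 3*s^2 - 3*s)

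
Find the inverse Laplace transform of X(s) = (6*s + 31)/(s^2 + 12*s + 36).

-5*t*exp(-6*t) + 6*exp(-6*t)

Factor the denominator: s^2 + 12*s + 36 = (s + 6)^2.
Partial fraction decomposition gives [6/(s + 6)] + [-5/(s + 6)^2].
Invert each term: 6/(s + 6) ↔ 6e^(-6t); -5/(s + 6)^2 ↔ -5t·e^(-6t).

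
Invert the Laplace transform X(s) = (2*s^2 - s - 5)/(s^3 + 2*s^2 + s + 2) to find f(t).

f(t) = -3*sin(t) + cos(t) + exp(-2*t)

Factor the denominator: s^3 + 2*s^2 + s + 2 = (s + 2)*(s^2 + 1).
Partial fraction decomposition gives [1/(s + 2)] + [s/(s^2 + 1)] + [-3/(s^2 + 1)].
Invert each term: 1/(s + 2) ↔ e^(-2t); 1·s/(s^2 + 1) ↔ cos(t); -3·1/(s^2 + 1) ↔ -3sin(t).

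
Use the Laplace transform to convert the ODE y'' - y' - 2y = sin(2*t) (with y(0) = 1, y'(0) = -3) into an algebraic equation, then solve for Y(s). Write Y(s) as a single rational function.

Take the Laplace transform of both sides.
The derivative rules (L{y''} = s^2 Y - s·y(0) - y'(0) and L{y'} = sY - y(0), with y(0) = 1, y'(0) = -3) turn the left side into (s^2 - s - 2)Y - (s - 4).
The right side is L{sin(2*t)} = 2/(s^2 + 4).
So (s^2 - s - 2)Y = 2/(s^2 + 4) + (s - 4).
Divide through and combine into a single rational function.

Y(s) = (s^3 - 4*s^2 + 4*s - 14)/(s^4 - s^3 + 2*s^2 - 4*s - 8)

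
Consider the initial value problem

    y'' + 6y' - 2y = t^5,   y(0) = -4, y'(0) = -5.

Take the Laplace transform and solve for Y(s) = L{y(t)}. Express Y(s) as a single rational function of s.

Apply the Laplace transform to the equation.
With L{y''} = s^2 Y - s·y(0) - y'(0) and L{y'} = sY - y(0), with y(0) = -4, y'(0) = -5: the LHS transforms to (s^2 + 6*s - 2)Y - (-4*s - 29).
The right side is L{t^5} = 120/s^6.
So (s^2 + 6*s - 2)Y = 120/s^6 + (-4*s - 29).
Isolate Y and clear denominators.

Y(s) = (-4*s^7 - 29*s^6 + 120)/(s^8 + 6*s^7 - 2*s^6)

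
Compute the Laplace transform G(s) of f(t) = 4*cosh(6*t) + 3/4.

The transform is linear, so treat each term independently.
(4)·[L{cosh(6t)} = s/(s^2 - 36)]; L{3/4} = (3/4)/s.

G(s) = 4*s/(s^2 - 36) + 3/(4*s)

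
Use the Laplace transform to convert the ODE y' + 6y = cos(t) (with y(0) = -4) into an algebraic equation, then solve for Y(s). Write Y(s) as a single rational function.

Apply the Laplace transform to the equation.
The derivative rules (L{y'} = sY - y(0) = sY - (-4)) turn the left side into (s + 6)Y - (-4).
The right side is L{cos(t)} = s/(s^2 + 1).
So (s + 6)Y = s/(s^2 + 1) + (-4).
Divide through and combine into a single rational function.

Y(s) = (-4*s^2 + s - 4)/(s^3 + 6*s^2 + s + 6)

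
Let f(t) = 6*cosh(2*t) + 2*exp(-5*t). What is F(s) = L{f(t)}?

By linearity of the Laplace transform, transform each term separately.
(2)·[L{e^(-5t)} = 1/(s + 5)]; (6)·[L{cosh(2t)} = s/(s^2 - 4)].

F(s) = 6*s/(s^2 - 4) + 2/(s + 5)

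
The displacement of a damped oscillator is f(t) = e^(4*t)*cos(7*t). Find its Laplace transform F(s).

L{cos(7t)} = s/(s^2 + 49).
By the first shifting theorem, multiplying by e^(4t) replaces s with s - 4.

F(s) = (s - 4)/((s - 4)^2 + 49)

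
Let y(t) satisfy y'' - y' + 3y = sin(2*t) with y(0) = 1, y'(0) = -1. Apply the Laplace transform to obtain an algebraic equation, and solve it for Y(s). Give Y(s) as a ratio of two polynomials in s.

Apply the Laplace transform to the equation.
Using L{y''} = s^2 Y - s·y(0) - y'(0) and L{y'} = sY - y(0), with y(0) = 1, y'(0) = -1, the left side becomes (s^2 - s + 3)Y - (s - 2).
The right side is L{sin(2*t)} = 2/(s^2 + 4).
So (s^2 - s + 3)Y = 2/(s^2 + 4) + (s - 2).
Divide through and combine into a single rational function.

Y(s) = (s^3 - 2*s^2 + 4*s - 6)/(s^4 - s^3 + 7*s^2 - 4*s + 12)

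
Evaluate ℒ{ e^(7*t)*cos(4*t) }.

(s - 7)/((s - 7)^2 + 16)

L{cos(4t)} = s/(s^2 + 16).
By the first shifting theorem, multiplying by e^(7t) replaces s with s - 7.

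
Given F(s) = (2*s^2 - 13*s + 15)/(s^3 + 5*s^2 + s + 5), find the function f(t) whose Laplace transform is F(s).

f(t) = 2*sin(t) - 3*cos(t) + 5*exp(-5*t)

Factor the denominator: s^3 + 5*s^2 + s + 5 = (s + 5)*(s^2 + 1).
Partial fraction decomposition gives [5/(s + 5)] + [-3*s/(s^2 + 1)] + [2/(s^2 + 1)].
Invert each term: 5/(s + 5) ↔ 5e^(-5t); -3·s/(s^2 + 1) ↔ -3cos(t); 2·1/(s^2 + 1) ↔ 2sin(t).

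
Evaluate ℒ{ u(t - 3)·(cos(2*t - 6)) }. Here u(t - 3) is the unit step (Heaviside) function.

By the second shifting theorem, L{u(t - c)·g(t - c)} = e^(-cs)·G(s) with c = 3 and G(s) = L{g(t)}.
L{cos(2t)} = s/(s^2 + 4).

s*exp(-3*s)/(s^2 + 4)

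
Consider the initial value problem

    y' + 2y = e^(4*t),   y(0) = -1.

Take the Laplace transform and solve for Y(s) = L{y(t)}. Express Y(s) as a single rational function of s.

Transform both sides with L{·}.
With L{y'} = sY - y(0) = sY - (-1): the LHS transforms to (s + 2)Y - (-1).
The right side is L{e^(4*t)} = 1/(s - 4).
So (s + 2)Y = 1/(s - 4) + (-1).
Solve for Y(s) and write it as one ratio of polynomials.

Y(s) = (-s + 5)/(s^2 - 2*s - 8)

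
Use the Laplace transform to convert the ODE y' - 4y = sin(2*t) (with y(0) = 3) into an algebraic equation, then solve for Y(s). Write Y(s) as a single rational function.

Y(s) = (3*s^2 + 14)/(s^3 - 4*s^2 + 4*s - 16)

Laplace-transform each side.
Using L{y'} = sY - y(0) = sY - 3, the left side becomes (s - 4)Y - (3).
The right side is L{sin(2*t)} = 2/(s^2 + 4).
So (s - 4)Y = 2/(s^2 + 4) + (3).
Solve for Y(s) and write it as one ratio of polynomials.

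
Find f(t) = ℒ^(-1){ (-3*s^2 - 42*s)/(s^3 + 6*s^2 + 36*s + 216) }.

Factor the denominator: s^3 + 6*s^2 + 36*s + 216 = (s + 6)*(s^2 + 36).
Partial fraction decomposition gives [2/(s + 6)] + [-5*s/(s^2 + 36)] + [-12/(s^2 + 36)].
Invert each term: 2/(s + 6) ↔ 2e^(-6t); -5·s/(s^2 + 36) ↔ -5cos(6t); -2·6/(s^2 + 36) ↔ -2sin(6t).

f(t) = -2*sin(6*t) - 5*cos(6*t) + 2*exp(-6*t)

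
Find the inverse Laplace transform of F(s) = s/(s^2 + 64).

cos(8*t)

Since L{cos(8t)} = s/(s^2 + 64), the inverse is cos(8*t).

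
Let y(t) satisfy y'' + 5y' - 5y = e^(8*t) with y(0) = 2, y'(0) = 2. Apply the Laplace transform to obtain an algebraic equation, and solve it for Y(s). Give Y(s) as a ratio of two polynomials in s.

Y(s) = (2*s^2 - 4*s - 95)/(s^3 - 3*s^2 - 45*s + 40)

Take the Laplace transform of both sides.
The derivative rules (L{y''} = s^2 Y - s·y(0) - y'(0) and L{y'} = sY - y(0), with y(0) = 2, y'(0) = 2) turn the left side into (s^2 + 5*s - 5)Y - (2*s + 12).
The right side is L{e^(8*t)} = 1/(s - 8).
So (s^2 + 5*s - 5)Y = 1/(s - 8) + (2*s + 12).
Divide through and combine into a single rational function.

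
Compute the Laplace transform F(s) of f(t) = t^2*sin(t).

L{sin(t)} = 1/(s^2 + 1).
Then apply L{t^2·g(t)} = (-1)^2 d^2/ds^2[G(s)] with G(s) = 1/(s^2 + 1):
differentiating 2 times and applying the sign gives 2*(3*s^2 - 1)/(s^2 + 1)^3.

F(s) = 2*(3*s^2 - 1)/(s^2 + 1)^3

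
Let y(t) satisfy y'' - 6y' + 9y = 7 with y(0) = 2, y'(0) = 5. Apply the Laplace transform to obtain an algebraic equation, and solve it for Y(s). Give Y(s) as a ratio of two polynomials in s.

Y(s) = (2*s^2 - 7*s + 7)/(s^3 - 6*s^2 + 9*s)

Laplace-transform each side.
With L{y''} = s^2 Y - s·y(0) - y'(0) and L{y'} = sY - y(0), with y(0) = 2, y'(0) = 5: the LHS transforms to (s^2 - 6*s + 9)Y - (2*s - 7).
The right side is L{7} = 7/s.
So (s^2 - 6*s + 9)Y = 7/s + (2*s - 7).
Solve for Y(s) and write it as one ratio of polynomials.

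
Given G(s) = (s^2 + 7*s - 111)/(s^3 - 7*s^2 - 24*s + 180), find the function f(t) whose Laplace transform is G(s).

Factor the denominator: s^3 - 7*s^2 - 24*s + 180 = (s - 6)^2*(s + 5).
Partial fraction decomposition gives [2/(s - 6)] + [-3/(s - 6)^2] + [-1/(s + 5)].
Invert each term: 2/(s - 6) ↔ 2e^(6t); -3/(s - 6)^2 ↔ -3t·e^(6t); -1/(s + 5) ↔ -e^(-5t).

f(t) = -3*t*exp(6*t) + 2*exp(6*t) - exp(-5*t)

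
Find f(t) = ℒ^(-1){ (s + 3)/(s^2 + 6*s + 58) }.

Rewrite the denominator: s^2 + 6*s + 58 = (s + 3)^2 + 49.
The form in (s + 3) signals a first-shifting-theorem factor e^(-3t).
Since L{cos(7t)} = s/(s^2 + 49), the inverse is e^(-3*t)*cos(7*t).

f(t) = exp(-3*t)*cos(7*t)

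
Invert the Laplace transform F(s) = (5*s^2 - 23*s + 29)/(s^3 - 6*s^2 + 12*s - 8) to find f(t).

f(t) = 3*t^2*exp(2*t)/2 - 3*t*exp(2*t) + 5*exp(2*t)

Factor the denominator: s^3 - 6*s^2 + 12*s - 8 = (s - 2)^3.
Partial fraction decomposition gives [5/(s - 2)] + [-3/(s - 2)^2] + [3/(s - 2)^3].
Invert each term: 5/(s - 2) ↔ 5e^(2t); -3/(s - 2)^2 ↔ -3t·e^(2t); 3/(s - 2)^3 ↔ (3/2)t^2·e^(2t).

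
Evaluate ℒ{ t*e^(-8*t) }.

(s + 8)^(-2)

L{e^(-8t)} = 1/(s + 8).
Then apply L{t·g(t)} = -d/ds[H(s)] with H(s) = 1/(s + 8):
differentiating 1 time and applying the sign gives (s + 8)^(-2).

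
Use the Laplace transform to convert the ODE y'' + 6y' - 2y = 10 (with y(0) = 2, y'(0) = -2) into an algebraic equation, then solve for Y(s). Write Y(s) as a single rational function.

Transform both sides with L{·}.
Using L{y''} = s^2 Y - s·y(0) - y'(0) and L{y'} = sY - y(0), with y(0) = 2, y'(0) = -2, the left side becomes (s^2 + 6*s - 2)Y - (2*s + 10).
The right side is L{10} = 10/s.
So (s^2 + 6*s - 2)Y = 10/s + (2*s + 10).
Divide through and combine into a single rational function.

Y(s) = (2*s^2 + 10*s + 10)/(s^3 + 6*s^2 - 2*s)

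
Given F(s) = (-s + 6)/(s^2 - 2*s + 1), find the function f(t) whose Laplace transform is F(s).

Factor the denominator: s^2 - 2*s + 1 = (s - 1)^2.
Partial fraction decomposition gives [-1/(s - 1)] + [5/(s - 1)^2].
Invert each term: -1/(s - 1) ↔ -e^(t); 5/(s - 1)^2 ↔ 5t·e^(t).

f(t) = 5*t*exp(t) - exp(t)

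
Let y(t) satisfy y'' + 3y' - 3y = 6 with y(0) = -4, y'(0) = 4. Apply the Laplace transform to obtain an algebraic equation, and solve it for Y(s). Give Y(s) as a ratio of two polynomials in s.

Y(s) = (-4*s^2 - 8*s + 6)/(s^3 + 3*s^2 - 3*s)

Transform both sides with L{·}.
With L{y''} = s^2 Y - s·y(0) - y'(0) and L{y'} = sY - y(0), with y(0) = -4, y'(0) = 4: the LHS transforms to (s^2 + 3*s - 3)Y - (-4*s - 8).
The right side is L{6} = 6/s.
So (s^2 + 3*s - 3)Y = 6/s + (-4*s - 8).
Divide through and combine into a single rational function.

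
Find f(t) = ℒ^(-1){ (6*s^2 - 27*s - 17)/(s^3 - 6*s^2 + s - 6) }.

Factor the denominator: s^3 - 6*s^2 + s - 6 = (s - 6)*(s^2 + 1).
Partial fraction decomposition gives [1/(s - 6)] + [5*s/(s^2 + 1)] + [3/(s^2 + 1)].
Invert each term: 1/(s - 6) ↔ e^(6t); 5·s/(s^2 + 1) ↔ 5cos(t); 3·1/(s^2 + 1) ↔ 3sin(t).

f(t) = exp(6*t) + 3*sin(t) + 5*cos(t)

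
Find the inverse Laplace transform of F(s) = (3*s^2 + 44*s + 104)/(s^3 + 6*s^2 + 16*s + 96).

5*sin(4*t) + 4*cos(4*t) - exp(-6*t)

Factor the denominator: s^3 + 6*s^2 + 16*s + 96 = (s + 6)*(s^2 + 16).
Partial fraction decomposition gives [-1/(s + 6)] + [4*s/(s^2 + 16)] + [20/(s^2 + 16)].
Invert each term: -1/(s + 6) ↔ -e^(-6t); 4·s/(s^2 + 16) ↔ 4cos(4t); 5·4/(s^2 + 16) ↔ 5sin(4t).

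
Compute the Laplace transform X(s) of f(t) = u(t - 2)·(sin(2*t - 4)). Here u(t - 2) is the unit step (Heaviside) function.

X(s) = 2*exp(-2*s)/(s^2 + 4)

By the second shifting theorem, L{u(t - c)·g(t - c)} = e^(-cs)·G(s) with c = 2 and G(s) = L{g(t)}.
L{sin(2t)} = 2/(s^2 + 4).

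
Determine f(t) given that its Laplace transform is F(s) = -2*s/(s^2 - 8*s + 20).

Complete the square in the denominator: s^2 - 8*s + 20 = (s - 4)^2 + 2^2.
Split the numerator to match: -2*s = -2·(s - 4) - 4·2.
Invert each term: -2·(s - 4)/((s - 4)^2 + 4) ↔ -2e^(4t)cos(2t); -4·2/((s - 4)^2 + 4) ↔ -4e^(4t)sin(2t).

f(t) = -4*exp(4*t)*sin(2*t) - 2*exp(4*t)*cos(2*t)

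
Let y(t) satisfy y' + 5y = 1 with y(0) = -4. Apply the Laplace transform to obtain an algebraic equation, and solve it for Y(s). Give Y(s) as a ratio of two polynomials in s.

Y(s) = (-4*s + 1)/(s^2 + 5*s)

Transform both sides with L{·}.
Using L{y'} = sY - y(0) = sY - (-4), the left side becomes (s + 5)Y - (-4).
The right side is L{1} = 1/s.
So (s + 5)Y = 1/s + (-4).
Solve for Y(s) and write it as one ratio of polynomials.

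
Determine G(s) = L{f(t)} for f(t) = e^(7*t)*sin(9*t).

G(s) = 9/((s - 7)^2 + 81)

L{sin(9t)} = 9/(s^2 + 81).
By the first shifting theorem, multiplying by e^(7t) replaces s with s - 7.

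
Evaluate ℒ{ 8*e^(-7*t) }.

8/(s + 7)

L{8} = 8/s.
By the first shifting theorem, multiplying by e^(-7t) replaces s with s + 7.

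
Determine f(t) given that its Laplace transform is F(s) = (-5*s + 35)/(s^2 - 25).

f(t) = exp(5*t) - 6*exp(-5*t)

Factor the denominator: s^2 - 25 = (s - 5)*(s + 5).
Partial fraction decomposition gives [1/(s - 5)] + [-6/(s + 5)].
Invert each term: 1/(s - 5) ↔ e^(5t); -6/(s + 5) ↔ -6e^(-5t).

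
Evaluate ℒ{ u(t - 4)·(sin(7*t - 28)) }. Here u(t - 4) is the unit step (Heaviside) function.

By the second shifting theorem, L{u(t - c)·g(t - c)} = e^(-cs)·G(s) with c = 4 and G(s) = L{g(t)}.
L{sin(7t)} = 7/(s^2 + 49).

7*exp(-4*s)/(s^2 + 49)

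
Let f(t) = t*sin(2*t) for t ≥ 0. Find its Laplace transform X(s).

L{sin(2t)} = 2/(s^2 + 4).
Then apply L{t·g(t)} = -d/ds[G(s)] with G(s) = 2/(s^2 + 4):
differentiating 1 time and applying the sign gives 4*s/(s^2 + 4)^2.

X(s) = 4*s/(s^2 + 4)^2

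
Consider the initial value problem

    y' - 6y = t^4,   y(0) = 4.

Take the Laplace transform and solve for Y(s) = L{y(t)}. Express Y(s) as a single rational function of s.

Y(s) = (4*s^5 + 24)/(s^6 - 6*s^5)

Laplace-transform each side.
With L{y'} = sY - y(0) = sY - 4: the LHS transforms to (s - 6)Y - (4).
The right side is L{t^4} = 24/s^5.
So (s - 6)Y = 24/s^5 + (4).
Isolate Y and clear denominators.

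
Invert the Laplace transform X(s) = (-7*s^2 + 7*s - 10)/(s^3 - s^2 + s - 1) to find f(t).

f(t) = -5*exp(t) + 5*sin(t) - 2*cos(t)

Factor the denominator: s^3 - s^2 + s - 1 = (s - 1)*(s^2 + 1).
Partial fraction decomposition gives [-5/(s - 1)] + [-2*s/(s^2 + 1)] + [5/(s^2 + 1)].
Invert each term: -5/(s - 1) ↔ -5e^(t); -2·s/(s^2 + 1) ↔ -2cos(t); 5·1/(s^2 + 1) ↔ 5sin(t).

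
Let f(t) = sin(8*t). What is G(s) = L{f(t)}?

L{sin(8t)} = 8/(s^2 + 64).

G(s) = 8/(s^2 + 64)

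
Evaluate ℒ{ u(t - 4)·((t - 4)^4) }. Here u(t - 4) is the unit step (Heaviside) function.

By the second shifting theorem, L{u(t - c)·g(t - c)} = e^(-cs)·G(s) with c = 4 and G(s) = L{g(t)}.
L{t^4} = 4!/s^5 = 24/s^5.

24*exp(-4*s)/s^5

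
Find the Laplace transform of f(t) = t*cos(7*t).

(s - 7)*(s + 7)/(s^2 + 49)^2

L{cos(7t)} = s/(s^2 + 49).
Then apply L{t·g(t)} = -d/ds[G(s)] with G(s) = s/(s^2 + 49):
differentiating 1 time and applying the sign gives (s - 7)*(s + 7)/(s^2 + 49)^2.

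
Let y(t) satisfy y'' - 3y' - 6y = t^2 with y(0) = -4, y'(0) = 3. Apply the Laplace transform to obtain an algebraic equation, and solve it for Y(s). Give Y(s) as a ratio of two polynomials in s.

Laplace-transform each side.
With L{y''} = s^2 Y - s·y(0) - y'(0) and L{y'} = sY - y(0), with y(0) = -4, y'(0) = 3: the LHS transforms to (s^2 - 3*s - 6)Y - (-4*s + 15).
The right side is L{t^2} = 2/s^3.
So (s^2 - 3*s - 6)Y = 2/s^3 + (-4*s + 15).
Solve for Y(s) and write it as one ratio of polynomials.

Y(s) = (-4*s^4 + 15*s^3 + 2)/(s^5 - 3*s^4 - 6*s^3)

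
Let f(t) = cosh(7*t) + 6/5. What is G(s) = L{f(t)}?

G(s) = s/(s^2 - 49) + 6/(5*s)

The transform is linear, so treat each term independently.
L{cosh(7t)} = s/(s^2 - 49); L{6/5} = (6/5)/s.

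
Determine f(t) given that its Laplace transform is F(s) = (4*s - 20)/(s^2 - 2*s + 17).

Complete the square in the denominator: s^2 - 2*s + 17 = (s - 1)^2 + 4^2.
Split the numerator to match: 4*s - 20 = 4·(s - 1) - 4·4.
Invert each term: 4·(s - 1)/((s - 1)^2 + 16) ↔ 4e^(t)cos(4t); -4·4/((s - 1)^2 + 16) ↔ -4e^(t)sin(4t).

f(t) = -4*exp(t)*sin(4*t) + 4*exp(t)*cos(4*t)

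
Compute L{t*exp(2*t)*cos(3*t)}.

L{cos(3t)} = s/(s^2 + 9).
Multiplying by e^(2t) shifts s → s - 2, so L{exp(2*t)*cos(3*t)} = (s - 2)/((s - 2)^2 + 9).
Then apply L{t·g(t)} = -d/ds[H(s)] with H(s) = (s - 2)/((s - 2)^2 + 9):
differentiating 1 time and applying the sign gives (s - 5)*(s + 1)/(s^2 - 4*s + 13)^2.

(s - 5)*(s + 1)/(s^2 - 4*s + 13)^2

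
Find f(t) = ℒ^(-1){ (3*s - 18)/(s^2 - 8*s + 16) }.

Factor the denominator: s^2 - 8*s + 16 = (s - 4)^2.
Partial fraction decomposition gives [3/(s - 4)] + [-6/(s - 4)^2].
Invert each term: 3/(s - 4) ↔ 3e^(4t); -6/(s - 4)^2 ↔ -6t·e^(4t).

f(t) = -6*t*exp(4*t) + 3*exp(4*t)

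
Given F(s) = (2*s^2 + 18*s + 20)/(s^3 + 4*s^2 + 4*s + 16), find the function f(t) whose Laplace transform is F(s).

f(t) = 3*sin(2*t) + 3*cos(2*t) - exp(-4*t)

Factor the denominator: s^3 + 4*s^2 + 4*s + 16 = (s + 4)*(s^2 + 4).
Partial fraction decomposition gives [-1/(s + 4)] + [3*s/(s^2 + 4)] + [6/(s^2 + 4)].
Invert each term: -1/(s + 4) ↔ -e^(-4t); 3·s/(s^2 + 4) ↔ 3cos(2t); 3·2/(s^2 + 4) ↔ 3sin(2t).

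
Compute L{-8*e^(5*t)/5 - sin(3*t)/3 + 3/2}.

-1/(s^2 + 9) - 8/(5*(s - 5)) + 3/(2*s)

By linearity of the Laplace transform, transform each term separately.
(-1/3)·[L{sin(3t)} = 3/(s^2 + 9)]; (-8/5)·[L{e^(5t)} = 1/(s - 5)]; L{3/2} = (3/2)/s.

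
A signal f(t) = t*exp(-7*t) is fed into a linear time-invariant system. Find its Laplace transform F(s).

F(s) = (s + 7)^(-2)

L{e^(-7t)} = 1/(s + 7).
Then apply L{t·g(t)} = -d/ds[G(s)] with G(s) = 1/(s + 7):
differentiating 1 time and applying the sign gives (s + 7)^(-2).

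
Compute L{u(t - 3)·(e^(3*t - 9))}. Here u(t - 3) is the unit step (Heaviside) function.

By the second shifting theorem, L{u(t - c)·g(t - c)} = e^(-cs)·G(s) with c = 3 and G(s) = L{g(t)}.
L{e^(3t)} = 1/(s - 3).

exp(-3*s)/(s - 3)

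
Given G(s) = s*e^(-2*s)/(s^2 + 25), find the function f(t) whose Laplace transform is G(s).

f(t) = Heaviside(t - 2)*(cos(5*t - 10))

The factor e^(-2s) signals a time shift by c = 2 (second shifting theorem).
L{cos(5t)} = s/(s^2 + 25), so L^-1{s/(s^2 + 25)} = cos(5*t).
Hence the inverse is u(t - 2) times that function evaluated at t - 2.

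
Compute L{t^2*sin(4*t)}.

L{sin(4t)} = 4/(s^2 + 16).
Then apply L{t^2·g(t)} = (-1)^2 d^2/ds^2[G(s)] with G(s) = 4/(s^2 + 16):
differentiating 2 times and applying the sign gives 8*(3*s^2 - 16)/(s^2 + 16)^3.

8*(3*s^2 - 16)/(s^2 + 16)^3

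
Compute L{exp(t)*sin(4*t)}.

L{sin(4t)} = 4/(s^2 + 16).
By the first shifting theorem, multiplying by e^(t) replaces s with s - 1.

4/((s - 1)^2 + 16)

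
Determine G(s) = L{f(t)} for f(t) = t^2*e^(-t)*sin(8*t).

L{sin(8t)} = 8/(s^2 + 64).
Multiplying by e^(-t) shifts s → s + 1, so L{e^(-t)*sin(8*t)} = 8/((s + 1)^2 + 64).
Then apply L{t^2·g(t)} = (-1)^2 d^2/ds^2[H(s)] with H(s) = 8/((s + 1)^2 + 64):
differentiating 2 times and applying the sign gives 16*(3*s^2 + 6*s - 61)/(s^2 + 2*s + 65)^3.

G(s) = 16*(3*s^2 + 6*s - 61)/(s^2 + 2*s + 65)^3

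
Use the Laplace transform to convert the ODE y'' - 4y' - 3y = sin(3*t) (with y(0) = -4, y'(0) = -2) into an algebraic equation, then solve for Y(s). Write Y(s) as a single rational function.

Y(s) = (-4*s^3 + 14*s^2 - 36*s + 129)/(s^4 - 4*s^3 + 6*s^2 - 36*s - 27)

Laplace-transform each side.
With L{y''} = s^2 Y - s·y(0) - y'(0) and L{y'} = sY - y(0), with y(0) = -4, y'(0) = -2: the LHS transforms to (s^2 - 4*s - 3)Y - (-4*s + 14).
The right side is L{sin(3*t)} = 3/(s^2 + 9).
So (s^2 - 4*s - 3)Y = 3/(s^2 + 9) + (-4*s + 14).
Divide through and combine into a single rational function.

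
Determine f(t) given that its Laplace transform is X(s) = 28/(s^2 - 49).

f(t) = 4*sinh(7*t)

Since L{sinh(7t)} = 7/(s^2 - 49), the inverse is sinh(7*t), scaled by 4.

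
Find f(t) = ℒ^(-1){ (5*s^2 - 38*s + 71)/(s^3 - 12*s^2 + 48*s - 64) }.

Factor the denominator: s^3 - 12*s^2 + 48*s - 64 = (s - 4)^3.
Partial fraction decomposition gives [5/(s - 4)] + [2/(s - 4)^2] + [-1/(s - 4)^3].
Invert each term: 5/(s - 4) ↔ 5e^(4t); 2/(s - 4)^2 ↔ 2t·e^(4t); -1/(s - 4)^3 ↔ (-1/2)t^2·e^(4t).

f(t) = -t^2*exp(4*t)/2 + 2*t*exp(4*t) + 5*exp(4*t)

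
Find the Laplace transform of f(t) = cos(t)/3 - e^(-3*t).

s/(3*(s^2 + 1)) - 1/(s + 3)

The transform is linear, so treat each term independently.
(1/3)·[L{cos(t)} = s/(s^2 + 1)]; (-1)·[L{e^(-3t)} = 1/(s + 3)].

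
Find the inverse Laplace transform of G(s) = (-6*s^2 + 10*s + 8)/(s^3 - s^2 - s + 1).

6*t*exp(t) - 4*exp(t) - 2*exp(-t)

Factor the denominator: s^3 - s^2 - s + 1 = (s - 1)^2*(s + 1).
Partial fraction decomposition gives [-4/(s - 1)] + [6/(s - 1)^2] + [-2/(s + 1)].
Invert each term: -4/(s - 1) ↔ -4e^(t); 6/(s - 1)^2 ↔ 6t·e^(t); -2/(s + 1) ↔ -2e^(-t).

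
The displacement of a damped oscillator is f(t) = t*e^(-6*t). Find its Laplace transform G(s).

G(s) = (s + 6)^(-2)

L{e^(-6t)} = 1/(s + 6).
Then apply L{t·g(t)} = -d/ds[H(s)] with H(s) = 1/(s + 6):
differentiating 1 time and applying the sign gives (s + 6)^(-2).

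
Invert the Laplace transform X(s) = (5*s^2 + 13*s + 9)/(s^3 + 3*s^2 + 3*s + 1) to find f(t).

Factor the denominator: s^3 + 3*s^2 + 3*s + 1 = (s + 1)^3.
Partial fraction decomposition gives [5/(s + 1)] + [3/(s + 1)^2] + [(s + 1)^(-3)].
Invert each term: 5/(s + 1) ↔ 5e^(-t); 3/(s + 1)^2 ↔ 3t·e^(-t); 1/(s + 1)^3 ↔ (1/2)t^2·e^(-t).

f(t) = t^2*exp(-t)/2 + 3*t*exp(-t) + 5*exp(-t)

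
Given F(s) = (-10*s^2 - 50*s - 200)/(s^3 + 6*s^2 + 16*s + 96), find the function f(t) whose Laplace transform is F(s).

Factor the denominator: s^3 + 6*s^2 + 16*s + 96 = (s + 6)*(s^2 + 16).
Partial fraction decomposition gives [-5/(s + 6)] + [-5*s/(s^2 + 16)] + [-20/(s^2 + 16)].
Invert each term: -5/(s + 6) ↔ -5e^(-6t); -5·s/(s^2 + 16) ↔ -5cos(4t); -5·4/(s^2 + 16) ↔ -5sin(4t).

f(t) = -5*sin(4*t) - 5*cos(4*t) - 5*exp(-6*t)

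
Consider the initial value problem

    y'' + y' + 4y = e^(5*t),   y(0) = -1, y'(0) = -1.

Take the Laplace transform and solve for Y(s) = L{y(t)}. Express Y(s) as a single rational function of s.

Take the Laplace transform of both sides.
With L{y''} = s^2 Y - s·y(0) - y'(0) and L{y'} = sY - y(0), with y(0) = -1, y'(0) = -1: the LHS transforms to (s^2 + s + 4)Y - (-s - 2).
The right side is L{e^(5*t)} = 1/(s - 5).
So (s^2 + s + 4)Y = 1/(s - 5) + (-s - 2).
Divide through and combine into a single rational function.

Y(s) = (-s^2 + 3*s + 11)/(s^3 - 4*s^2 - s - 20)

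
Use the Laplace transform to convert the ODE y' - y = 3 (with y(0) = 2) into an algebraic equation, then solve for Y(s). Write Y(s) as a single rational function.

Y(s) = (2*s + 3)/(s^2 - s)

Laplace-transform each side.
Using L{y'} = sY - y(0) = sY - 2, the left side becomes (s - 1)Y - (2).
The right side is L{3} = 3/s.
So (s - 1)Y = 3/s + (2).
Solve for Y(s) and write it as one ratio of polynomials.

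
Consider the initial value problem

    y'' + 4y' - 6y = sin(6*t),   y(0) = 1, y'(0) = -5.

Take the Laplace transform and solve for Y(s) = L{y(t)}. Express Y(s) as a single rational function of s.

Apply the Laplace transform to the equation.
Using L{y''} = s^2 Y - s·y(0) - y'(0) and L{y'} = sY - y(0), with y(0) = 1, y'(0) = -5, the left side becomes (s^2 + 4*s - 6)Y - (s - 1).
The right side is L{sin(6*t)} = 6/(s^2 + 36).
So (s^2 + 4*s - 6)Y = 6/(s^2 + 36) + (s - 1).
Divide through and combine into a single rational function.

Y(s) = (s^3 - s^2 + 36*s - 30)/(s^4 + 4*s^3 + 30*s^2 + 144*s - 216)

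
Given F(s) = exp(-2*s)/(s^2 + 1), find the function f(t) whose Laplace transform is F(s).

The factor e^(-2s) signals a time shift by c = 2 (second shifting theorem).
L{sin(t)} = 1/(s^2 + 1), so L^-1{1/(s^2 + 1)} = sin(t).
Hence the inverse is u(t - 2) times that function evaluated at t - 2.

f(t) = Heaviside(t - 2)*(sin(t - 2))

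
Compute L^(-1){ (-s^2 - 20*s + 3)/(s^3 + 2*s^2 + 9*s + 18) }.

-4*sin(3*t) - 4*cos(3*t) + 3*exp(-2*t)

Factor the denominator: s^3 + 2*s^2 + 9*s + 18 = (s + 2)*(s^2 + 9).
Partial fraction decomposition gives [3/(s + 2)] + [-4*s/(s^2 + 9)] + [-12/(s^2 + 9)].
Invert each term: 3/(s + 2) ↔ 3e^(-2t); -4·s/(s^2 + 9) ↔ -4cos(3t); -4·3/(s^2 + 9) ↔ -4sin(3t).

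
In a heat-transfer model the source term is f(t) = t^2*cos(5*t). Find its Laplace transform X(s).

L{cos(5t)} = s/(s^2 + 25).
Then apply L{t^2·g(t)} = (-1)^2 d^2/ds^2[G(s)] with G(s) = s/(s^2 + 25):
differentiating 2 times and applying the sign gives 2*s*(s^2 - 75)/(s^2 + 25)^3.

X(s) = 2*s*(s^2 - 75)/(s^2 + 25)^3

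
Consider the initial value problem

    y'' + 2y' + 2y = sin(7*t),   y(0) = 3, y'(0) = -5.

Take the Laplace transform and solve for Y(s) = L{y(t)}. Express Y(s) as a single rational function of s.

Y(s) = (3*s^3 + s^2 + 147*s + 56)/(s^4 + 2*s^3 + 51*s^2 + 98*s + 98)

Apply the Laplace transform to the equation.
With L{y''} = s^2 Y - s·y(0) - y'(0) and L{y'} = sY - y(0), with y(0) = 3, y'(0) = -5: the LHS transforms to (s^2 + 2*s + 2)Y - (3*s + 1).
The right side is L{sin(7*t)} = 7/(s^2 + 49).
So (s^2 + 2*s + 2)Y = 7/(s^2 + 49) + (3*s + 1).
Solve for Y(s) and write it as one ratio of polynomials.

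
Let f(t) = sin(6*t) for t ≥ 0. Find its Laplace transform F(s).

F(s) = 6/(s^2 + 36)

L{sin(6t)} = 6/(s^2 + 36).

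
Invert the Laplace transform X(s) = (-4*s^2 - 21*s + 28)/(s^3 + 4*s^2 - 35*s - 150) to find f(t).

Factor the denominator: s^3 + 4*s^2 - 35*s - 150 = (s - 6)*(s + 5)^2.
Partial fraction decomposition gives [-2/(s + 5)] + [-3/(s + 5)^2] + [-2/(s - 6)].
Invert each term: -2/(s + 5) ↔ -2e^(-5t); -3/(s + 5)^2 ↔ -3t·e^(-5t); -2/(s - 6) ↔ -2e^(6t).

f(t) = -3*t*exp(-5*t) - 2*exp(6*t) - 2*exp(-5*t)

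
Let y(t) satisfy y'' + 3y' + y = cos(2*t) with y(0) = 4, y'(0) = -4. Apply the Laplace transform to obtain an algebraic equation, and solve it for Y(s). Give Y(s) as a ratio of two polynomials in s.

Take the Laplace transform of both sides.
The derivative rules (L{y''} = s^2 Y - s·y(0) - y'(0) and L{y'} = sY - y(0), with y(0) = 4, y'(0) = -4) turn the left side into (s^2 + 3*s + 1)Y - (4*s + 8).
The right side is L{cos(2*t)} = s/(s^2 + 4).
So (s^2 + 3*s + 1)Y = s/(s^2 + 4) + (4*s + 8).
Isolate Y and clear denominators.

Y(s) = (4*s^3 + 8*s^2 + 17*s + 32)/(s^4 + 3*s^3 + 5*s^2 + 12*s + 4)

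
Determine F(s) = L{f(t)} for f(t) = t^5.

F(s) = 120/s^6

L{t^5} = 5!/s^6 = 120/s^6.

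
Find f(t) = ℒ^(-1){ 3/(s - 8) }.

Since L{e^(8t)} = 1/(s - 8), the inverse is exp(8*t), scaled by 3.

f(t) = 3*exp(8*t)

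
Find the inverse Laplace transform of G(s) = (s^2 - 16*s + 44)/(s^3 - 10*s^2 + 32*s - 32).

Factor the denominator: s^3 - 10*s^2 + 32*s - 32 = (s - 4)^2*(s - 2).
Partial fraction decomposition gives [-3/(s - 4)] + [-2/(s - 4)^2] + [4/(s - 2)].
Invert each term: -3/(s - 4) ↔ -3e^(4t); -2/(s - 4)^2 ↔ -2t·e^(4t); 4/(s - 2) ↔ 4e^(2t).

-2*t*exp(4*t) - 3*exp(4*t) + 4*exp(2*t)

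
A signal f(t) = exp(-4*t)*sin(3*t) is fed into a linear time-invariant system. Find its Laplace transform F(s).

F(s) = 3/((s + 4)^2 + 9)

L{sin(3t)} = 3/(s^2 + 9).
By the first shifting theorem, multiplying by e^(-4t) replaces s with s + 4.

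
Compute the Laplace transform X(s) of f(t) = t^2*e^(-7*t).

X(s) = 2/(s + 7)^3

L{e^(-7t)} = 1/(s + 7).
Then apply L{t^2·g(t)} = (-1)^2 d^2/ds^2[G(s)] with G(s) = 1/(s + 7):
differentiating 2 times and applying the sign gives 2/(s + 7)^3.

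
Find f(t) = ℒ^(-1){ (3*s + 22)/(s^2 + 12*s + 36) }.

f(t) = 4*t*exp(-6*t) + 3*exp(-6*t)

Factor the denominator: s^2 + 12*s + 36 = (s + 6)^2.
Partial fraction decomposition gives [3/(s + 6)] + [4/(s + 6)^2].
Invert each term: 3/(s + 6) ↔ 3e^(-6t); 4/(s + 6)^2 ↔ 4t·e^(-6t).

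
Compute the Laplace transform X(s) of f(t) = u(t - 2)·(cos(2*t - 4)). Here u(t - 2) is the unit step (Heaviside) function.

By the second shifting theorem, L{u(t - c)·g(t - c)} = e^(-cs)·G(s) with c = 2 and G(s) = L{g(t)}.
L{cos(2t)} = s/(s^2 + 4).

X(s) = s*exp(-2*s)/(s^2 + 4)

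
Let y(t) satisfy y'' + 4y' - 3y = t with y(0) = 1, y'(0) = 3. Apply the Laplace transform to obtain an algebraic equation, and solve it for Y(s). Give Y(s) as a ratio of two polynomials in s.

Take the Laplace transform of both sides.
The derivative rules (L{y''} = s^2 Y - s·y(0) - y'(0) and L{y'} = sY - y(0), with y(0) = 1, y'(0) = 3) turn the left side into (s^2 + 4*s - 3)Y - (s + 7).
The right side is L{t} = s^(-2).
So (s^2 + 4*s - 3)Y = s^(-2) + (s + 7).
Divide through and combine into a single rational function.

Y(s) = (s^3 + 7*s^2 + 1)/(s^4 + 4*s^3 - 3*s^2)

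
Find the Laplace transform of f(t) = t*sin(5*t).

10*s/(s^2 + 25)^2

L{sin(5t)} = 5/(s^2 + 25).
Then apply L{t·g(t)} = -d/ds[G(s)] with G(s) = 5/(s^2 + 25):
differentiating 1 time and applying the sign gives 10*s/(s^2 + 25)^2.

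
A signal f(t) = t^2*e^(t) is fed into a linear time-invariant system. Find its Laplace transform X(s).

X(s) = 2/(s - 1)^3

L{e^(t)} = 1/(s - 1).
Then apply L{t^2·g(t)} = (-1)^2 d^2/ds^2[G(s)] with G(s) = 1/(s - 1):
differentiating 2 times and applying the sign gives 2/(s - 1)^3.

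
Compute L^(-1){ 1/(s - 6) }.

Since L{e^(6t)} = 1/(s - 6), the inverse is exp(6*t).

exp(6*t)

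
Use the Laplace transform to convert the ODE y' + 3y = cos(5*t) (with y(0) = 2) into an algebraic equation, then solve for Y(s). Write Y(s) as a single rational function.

Transform both sides with L{·}.
Using L{y'} = sY - y(0) = sY - 2, the left side becomes (s + 3)Y - (2).
The right side is L{cos(5*t)} = s/(s^2 + 25).
So (s + 3)Y = s/(s^2 + 25) + (2).
Solve for Y(s) and write it as one ratio of polynomials.

Y(s) = (2*s^2 + s + 50)/(s^3 + 3*s^2 + 25*s + 75)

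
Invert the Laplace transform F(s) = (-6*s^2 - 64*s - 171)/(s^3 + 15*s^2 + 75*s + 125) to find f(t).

f(t) = -t^2*exp(-5*t)/2 - 4*t*exp(-5*t) - 6*exp(-5*t)

Factor the denominator: s^3 + 15*s^2 + 75*s + 125 = (s + 5)^3.
Partial fraction decomposition gives [-6/(s + 5)] + [-4/(s + 5)^2] + [-1/(s + 5)^3].
Invert each term: -6/(s + 5) ↔ -6e^(-5t); -4/(s + 5)^2 ↔ -4t·e^(-5t); -1/(s + 5)^3 ↔ (-1/2)t^2·e^(-5t).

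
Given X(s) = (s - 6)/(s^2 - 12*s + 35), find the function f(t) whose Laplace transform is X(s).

f(t) = exp(6*t)*cosh(t)

Rewrite the denominator: s^2 - 12*s + 35 = (s - 6)^2 - 1.
The form in (s - 6) signals a first-shifting-theorem factor e^(6t).
Since L{cosh(t)} = s/(s^2 - 1), the inverse is e^(6*t)*cosh(t).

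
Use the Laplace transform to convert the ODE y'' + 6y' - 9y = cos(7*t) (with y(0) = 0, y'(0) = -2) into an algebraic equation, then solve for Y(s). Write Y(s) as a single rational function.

Y(s) = (-2*s^2 + s - 98)/(s^4 + 6*s^3 + 40*s^2 + 294*s - 441)

Apply the Laplace transform to the equation.
The derivative rules (L{y''} = s^2 Y - s·y(0) - y'(0) and L{y'} = sY - y(0), with y(0) = 0, y'(0) = -2) turn the left side into (s^2 + 6*s - 9)Y - (-2).
The right side is L{cos(7*t)} = s/(s^2 + 49).
So (s^2 + 6*s - 9)Y = s/(s^2 + 49) + (-2).
Solve for Y(s) and write it as one ratio of polynomials.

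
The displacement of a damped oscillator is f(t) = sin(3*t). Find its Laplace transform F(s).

F(s) = 3/(s^2 + 9)

L{sin(3t)} = 3/(s^2 + 9).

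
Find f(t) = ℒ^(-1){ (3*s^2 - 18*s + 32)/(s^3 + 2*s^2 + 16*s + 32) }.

f(t) = -4*sin(4*t) - cos(4*t) + 4*exp(-2*t)

Factor the denominator: s^3 + 2*s^2 + 16*s + 32 = (s + 2)*(s^2 + 16).
Partial fraction decomposition gives [4/(s + 2)] + [-s/(s^2 + 16)] + [-16/(s^2 + 16)].
Invert each term: 4/(s + 2) ↔ 4e^(-2t); -1·s/(s^2 + 16) ↔ -cos(4t); -4·4/(s^2 + 16) ↔ -4sin(4t).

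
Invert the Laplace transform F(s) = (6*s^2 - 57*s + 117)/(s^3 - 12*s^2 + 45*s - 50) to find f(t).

f(t) = -6*t*exp(5*t) + 3*exp(5*t) + 3*exp(2*t)

Factor the denominator: s^3 - 12*s^2 + 45*s - 50 = (s - 5)^2*(s - 2).
Partial fraction decomposition gives [3/(s - 5)] + [-6/(s - 5)^2] + [3/(s - 2)].
Invert each term: 3/(s - 5) ↔ 3e^(5t); -6/(s - 5)^2 ↔ -6t·e^(5t); 3/(s - 2) ↔ 3e^(2t).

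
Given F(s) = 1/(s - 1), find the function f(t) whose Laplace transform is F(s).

Since L{e^(t)} = 1/(s - 1), the inverse is exp(t).

f(t) = exp(t)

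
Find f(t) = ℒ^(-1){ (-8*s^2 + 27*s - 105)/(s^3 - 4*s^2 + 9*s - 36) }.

f(t) = -5*exp(4*t) + 5*sin(3*t) - 3*cos(3*t)

Factor the denominator: s^3 - 4*s^2 + 9*s - 36 = (s - 4)*(s^2 + 9).
Partial fraction decomposition gives [-5/(s - 4)] + [-3*s/(s^2 + 9)] + [15/(s^2 + 9)].
Invert each term: -5/(s - 4) ↔ -5e^(4t); -3·s/(s^2 + 9) ↔ -3cos(3t); 5·3/(s^2 + 9) ↔ 5sin(3t).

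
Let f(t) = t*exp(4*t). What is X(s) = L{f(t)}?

L{e^(4t)} = 1/(s - 4).
Then apply L{t·g(t)} = -d/ds[G(s)] with G(s) = 1/(s - 4):
differentiating 1 time and applying the sign gives (s - 4)^(-2).

X(s) = (s - 4)^(-2)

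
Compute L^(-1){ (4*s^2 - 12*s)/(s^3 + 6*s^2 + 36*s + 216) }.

Factor the denominator: s^3 + 6*s^2 + 36*s + 216 = (s + 6)*(s^2 + 36).
Partial fraction decomposition gives [3/(s + 6)] + [s/(s^2 + 36)] + [-18/(s^2 + 36)].
Invert each term: 3/(s + 6) ↔ 3e^(-6t); 1·s/(s^2 + 36) ↔ cos(6t); -3·6/(s^2 + 36) ↔ -3sin(6t).

-3*sin(6*t) + cos(6*t) + 3*exp(-6*t)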